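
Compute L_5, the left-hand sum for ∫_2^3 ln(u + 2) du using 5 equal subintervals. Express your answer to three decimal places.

Δu = (3 − 2)/5 = 0.2.
Left endpoints: 2, 2.2, 2.4, 2.6, 2.8.
f(2) ≈ 1.386, f(2.2) ≈ 1.435, f(2.4) ≈ 1.482, f(2.6) ≈ 1.526, f(2.8) ≈ 1.569.
Sum = Δu · [f(2) + f(2.2) + f(2.4) + f(2.6) + f(2.8)].
Sum ≈ 1.480.

1.480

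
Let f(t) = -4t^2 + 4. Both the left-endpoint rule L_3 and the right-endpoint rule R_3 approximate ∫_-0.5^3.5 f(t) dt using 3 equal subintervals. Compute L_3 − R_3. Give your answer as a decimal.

64

L_3 ≈ -14.07407407.
R_3 ≈ -78.07407407.
L_3 − R_3 = 64.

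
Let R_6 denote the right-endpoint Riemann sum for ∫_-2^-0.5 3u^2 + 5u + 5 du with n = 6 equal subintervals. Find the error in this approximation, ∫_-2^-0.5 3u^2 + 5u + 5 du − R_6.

0.421875

Exact integral: ∫_-2^-0.5 f(u) du = 6.
R_6 = 5.578125.
Error = 6 − 5.578125 = 0.421875.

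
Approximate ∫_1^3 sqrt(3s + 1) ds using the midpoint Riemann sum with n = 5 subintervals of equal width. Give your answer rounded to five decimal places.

5.25133

Δs = (3 − 1)/5 = 0.4.
Midpoints: 1.2, 1.6, 2, 2.4, 2.8.
f(1.2) ≈ 2.14476, f(1.6) ≈ 2.40832, f(2) ≈ 2.64575, f(2.4) ≈ 2.86356, f(2.8) ≈ 3.06594.
Sum = Δs · [f(1.2) + f(1.6) + f(2) + f(2.4) + f(2.8)].
Sum ≈ 5.25133.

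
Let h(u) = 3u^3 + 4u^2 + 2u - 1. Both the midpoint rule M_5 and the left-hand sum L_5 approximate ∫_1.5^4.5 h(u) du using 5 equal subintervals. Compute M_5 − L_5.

94.005

M_5 = 432.96.
L_5 = 338.955.
M_5 − L_5 = 94.005.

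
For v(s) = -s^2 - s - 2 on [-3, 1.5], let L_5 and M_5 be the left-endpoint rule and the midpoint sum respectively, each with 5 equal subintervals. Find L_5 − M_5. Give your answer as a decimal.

-1.92375

L_5 = -17.37.
M_5 = -15.44625.
L_5 − M_5 = -1.92375.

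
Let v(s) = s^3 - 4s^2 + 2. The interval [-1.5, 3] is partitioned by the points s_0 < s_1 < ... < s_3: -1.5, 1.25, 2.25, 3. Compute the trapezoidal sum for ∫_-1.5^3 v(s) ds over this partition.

-27.19921875

Subinterval widths: 2.75, 1, 0.75.
v(-1.5) = -10.375, v(1.25) = -2.296875, v(2.25) = -6.859375, v(3) = -7.
On each subinterval the trapezoid contributes (Δs_i/2)·[v(s_{i-1}) + v(s_i)].
Sum = -27.19921875.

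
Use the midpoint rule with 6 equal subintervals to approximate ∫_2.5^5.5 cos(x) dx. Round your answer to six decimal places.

-1.317696

Δx = (5.5 − 2.5)/6 = 0.5.
Midpoints: 2.75, 3.25, 3.75, 4.25, 4.75, 5.25.
f(2.75) ≈ -0.924302, f(3.25) ≈ -0.994130, f(3.75) ≈ -0.820559, f(4.25) ≈ -0.446087, f(4.75) ≈ 0.037602, f(5.25) ≈ 0.512085.
Sum = Δx · [f(2.75) + f(3.25) + f(3.75) + ...].
Sum ≈ -1.317696.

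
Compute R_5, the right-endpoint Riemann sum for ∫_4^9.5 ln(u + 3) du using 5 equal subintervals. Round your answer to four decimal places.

Δu = (9.5 − 4)/5 = 1.1.
Right endpoints: 5.1, 6.2, 7.3, 8.4, 9.5.
f(5.1) ≈ 2.0919, f(6.2) ≈ 2.2192, f(7.3) ≈ 2.3321, f(8.4) ≈ 2.4336, f(9.5) ≈ 2.5257.
Sum = Δu · [f(5.1) + f(6.2) + f(7.3) + f(8.4) + f(9.5)].
Sum ≈ 12.7628.

12.7628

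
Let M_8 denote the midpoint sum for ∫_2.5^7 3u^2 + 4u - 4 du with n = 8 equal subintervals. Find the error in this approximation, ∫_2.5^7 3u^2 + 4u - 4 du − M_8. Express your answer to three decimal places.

Exact integral: ∫_2.5^7 f(u) du = 394.875.
M_8 ≈ 394.51904.
Error ≈ 394.875 − 394.51904 ≈ 0.356.

0.356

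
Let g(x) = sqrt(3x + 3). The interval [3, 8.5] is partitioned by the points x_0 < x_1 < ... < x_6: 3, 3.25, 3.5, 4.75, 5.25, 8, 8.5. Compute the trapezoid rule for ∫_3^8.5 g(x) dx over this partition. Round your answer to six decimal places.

Subinterval widths: 0.25, 0.25, 1.25, 0.5, 2.75, 0.5.
g(3) ≈ 3.464102, g(3.25) ≈ 3.570714, g(3.5) ≈ 3.674235, g(4.75) ≈ 4.153312, g(5.25) ≈ 4.330127, g(8) ≈ 5.196152, g(8.5) ≈ 5.338539.
On each subinterval the trapezoid contributes (Δx_i/2)·[g(x_{i-1}) + g(x_i)].
Sum ≈ 24.530354.

24.530354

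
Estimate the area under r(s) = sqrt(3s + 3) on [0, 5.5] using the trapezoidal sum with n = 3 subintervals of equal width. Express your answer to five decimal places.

Δs = (5.5 − 0)/3 = 11/6.
r(0) ≈ 1.73205, r(11/6) ≈ 2.91548, r(11/3) ≈ 3.74166, r(5.5) ≈ 4.41588.
T_3 = (Δs/2)·[r(s_0) + 2r(s_1) + 2r(s_2) + r(s_3)].
Sum ≈ 17.84035.

17.84035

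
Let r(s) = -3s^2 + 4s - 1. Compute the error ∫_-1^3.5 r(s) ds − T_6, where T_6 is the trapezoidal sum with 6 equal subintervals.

Exact integral: ∫_-1^3.5 r(s) ds = -25.875.
T_6 = -27.140625.
Error = -25.875 − (-27.140625) = 1.265625.

1.265625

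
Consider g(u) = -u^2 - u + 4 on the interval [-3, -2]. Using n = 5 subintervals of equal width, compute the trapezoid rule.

0.16

Δu = (-2 − (-3))/5 = 0.2.
g(-3) = -2, g(-2.8) = -1.04, g(-2.6) = -0.16, g(-2.4) = 0.64, g(-2.2) = 1.36, g(-2) = 2.
T_5 = (Δu/2)·[g(u_0) + 2g(u_1) + ... + 2g(u_{4}) + g(u_5)].
Sum = 0.16.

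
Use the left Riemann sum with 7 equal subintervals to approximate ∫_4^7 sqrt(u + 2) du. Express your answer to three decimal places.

Δu = (7 − 4)/7 = 3/7.
Left endpoints: 4, 31/7, 34/7, 37/7, 40/7, 43/7, 46/7.
f(4) ≈ 2.449, f(31/7) ≈ 2.535, f(34/7) ≈ 2.619, f(37/7) ≈ 2.699, f(40/7) ≈ 2.777, f(43/7) ≈ 2.854, f(46/7) ≈ 2.928.
Sum = Δu · [f(4) + f(31/7) + f(34/7) + ...].
Sum ≈ 8.084.

8.084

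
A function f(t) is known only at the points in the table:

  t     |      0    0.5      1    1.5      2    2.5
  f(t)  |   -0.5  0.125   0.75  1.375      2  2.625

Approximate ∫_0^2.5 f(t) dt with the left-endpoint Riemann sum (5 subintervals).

Δt = 0.5.
Sum = 0.5·[(-0.5) + 0.125 + 0.75 + 1.375 + 2] = 1.875.

1.875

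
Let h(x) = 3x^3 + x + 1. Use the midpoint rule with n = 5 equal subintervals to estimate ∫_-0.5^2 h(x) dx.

15.9765625

Δx = (2 − (-0.5))/5 = 0.5.
Midpoints: -0.25, 0.25, 0.75, 1.25, 1.75.
h(-0.25) = 0.703125, h(0.25) = 1.296875, h(0.75) = 3.015625, h(1.25) = 8.109375, h(1.75) = 18.828125.
Sum = Δx · [h(-0.25) + h(0.25) + h(0.75) + h(1.25) + h(1.75)].
Sum = 15.9765625.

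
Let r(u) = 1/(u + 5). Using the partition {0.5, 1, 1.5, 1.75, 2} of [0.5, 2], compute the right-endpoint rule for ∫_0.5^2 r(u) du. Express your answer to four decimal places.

0.2330

Subinterval widths: 0.5, 0.5, 0.25, 0.25.
Right endpoints: 1, 1.5, 1.75, 2.
r(1) = 1/6, r(1.5) = 2/13, r(1.75) = 4/27, r(2) = 1/7.
Sum = Σ Δu_i · r(u_i).
Sum ≈ 0.2330.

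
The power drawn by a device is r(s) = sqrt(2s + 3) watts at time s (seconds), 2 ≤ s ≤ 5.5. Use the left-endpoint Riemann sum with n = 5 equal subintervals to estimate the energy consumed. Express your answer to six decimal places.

Δs = (5.5 − 2)/5 = 0.7.
Left endpoints: 2, 2.7, 3.4, 4.1, 4.8.
r(2) ≈ 2.645751, r(2.7) ≈ 2.898275, r(3.4) ≈ 3.130495, r(4.1) ≈ 3.346640, r(4.8) ≈ 3.549648.
Sum = Δs · [r(2) + r(2.7) + r(3.4) + r(4.1) + r(4.8)].
Sum ≈ 10.899567.

10.899567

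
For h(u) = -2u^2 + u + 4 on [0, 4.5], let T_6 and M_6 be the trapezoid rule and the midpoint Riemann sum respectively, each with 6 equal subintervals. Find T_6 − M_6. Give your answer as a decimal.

T_6 = -33.46875.
M_6 = -32.203125.
T_6 − M_6 = -1.265625.

-1.265625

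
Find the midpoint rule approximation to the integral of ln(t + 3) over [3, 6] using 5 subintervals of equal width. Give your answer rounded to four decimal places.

6.0253

Δt = (6 − 3)/5 = 0.6.
Midpoints: 3.3, 3.9, 4.5, 5.1, 5.7.
f(3.3) ≈ 1.8405, f(3.9) ≈ 1.9315, f(4.5) ≈ 2.0149, f(5.1) ≈ 2.0919, f(5.7) ≈ 2.1633.
Sum = Δt · [f(3.3) + f(3.9) + f(4.5) + f(5.1) + f(5.7)].
Sum ≈ 6.0253.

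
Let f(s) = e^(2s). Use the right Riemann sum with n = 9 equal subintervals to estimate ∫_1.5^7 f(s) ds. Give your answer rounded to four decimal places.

1041800.8817

Δs = (7 − 1.5)/9 = 11/18.
Right endpoints: 19/9, 49/18, 10/3, 71/18, 41/9, 31/6, 52/9, 115/18, 7.
f(19/9) ≈ 68.1848, f(49/18) ≈ 231.4687, f(10/3) ≈ 785.7720, f(71/18) ≈ 2667.4784, f(41/9) ≈ 9055.3508, f(31/6) ≈ 30740.4093, f(52/9) ≈ 104355.1804, f(115/18) ≈ 354256.9505, f(7) ≈ 1202604.2842.
Sum = Δs · [f(19/9) + f(49/18) + f(10/3) + ...].
Sum ≈ 1041800.8817.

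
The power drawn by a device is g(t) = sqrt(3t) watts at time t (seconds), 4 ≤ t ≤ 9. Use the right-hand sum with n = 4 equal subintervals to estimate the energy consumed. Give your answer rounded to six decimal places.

23.003107

Δt = (9 − 4)/4 = 1.25.
Right endpoints: 5.25, 6.5, 7.75, 9.
g(5.25) ≈ 3.968627, g(6.5) ≈ 4.415880, g(7.75) ≈ 4.821825, g(9) ≈ 5.196152.
Sum = Δt · [g(5.25) + g(6.5) + g(7.75) + g(9)].
Sum ≈ 23.003107.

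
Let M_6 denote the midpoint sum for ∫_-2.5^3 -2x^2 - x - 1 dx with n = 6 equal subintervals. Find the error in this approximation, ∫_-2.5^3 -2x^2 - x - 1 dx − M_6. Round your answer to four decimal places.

Exact integral: ∫_-2.5^3 f(x) dx ≈ -35.291667.
M_6 ≈ -34.521412.
Error ≈ -35.291667 − (-34.521412) ≈ -0.7703.

-0.7703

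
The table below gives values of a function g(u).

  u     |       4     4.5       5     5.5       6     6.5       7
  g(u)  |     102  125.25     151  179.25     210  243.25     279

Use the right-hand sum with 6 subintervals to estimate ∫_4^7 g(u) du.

Δu = 0.5.
Sum = 0.5·[125.25 + 151 + 179.25 + 210 + 243.25 + 279] = 593.875.

593.875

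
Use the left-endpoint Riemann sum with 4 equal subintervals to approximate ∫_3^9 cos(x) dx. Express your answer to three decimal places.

Δx = (9 − 3)/4 = 1.5.
Left endpoints: 3, 4.5, 6, 7.5.
f(3) ≈ -0.990, f(4.5) ≈ -0.211, f(6) ≈ 0.960, f(7.5) ≈ 0.347.
Sum = Δx · [f(3) + f(4.5) + f(6) + f(7.5)].
Sum ≈ 0.159.

0.159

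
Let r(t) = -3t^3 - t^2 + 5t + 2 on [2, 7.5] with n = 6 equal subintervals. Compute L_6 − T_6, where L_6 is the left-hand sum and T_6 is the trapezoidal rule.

L_6 ≈ -1810.656973.
T_6 ≈ -2391.078848.
L_6 − T_6 = 580.421875.

580.421875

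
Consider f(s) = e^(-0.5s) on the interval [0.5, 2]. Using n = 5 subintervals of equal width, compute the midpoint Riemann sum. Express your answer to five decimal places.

0.82107

Δs = (2 − 0.5)/5 = 0.3.
Midpoints: 0.65, 0.95, 1.25, 1.55, 1.85.
f(0.65) ≈ 0.72253, f(0.95) ≈ 0.62189, f(1.25) ≈ 0.53526, f(1.55) ≈ 0.46070, f(1.85) ≈ 0.39653.
Sum = Δs · [f(0.65) + f(0.95) + f(1.25) + f(1.55) + f(1.85)].
Sum ≈ 0.82107.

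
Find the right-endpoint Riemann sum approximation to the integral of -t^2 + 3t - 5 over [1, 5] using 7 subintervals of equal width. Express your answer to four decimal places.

-28.9796

Δt = (5 − 1)/7 = 4/7.
Right endpoints: 11/7, 15/7, 19/7, 23/7, 27/7, 31/7, 5.
f(11/7) = -135/49, f(15/7) = -155/49, f(19/7) = -207/49, f(23/7) = -291/49, f(27/7) = -407/49, f(31/7) = -555/49, f(5) = -15.
Sum = Δt · [f(11/7) + f(15/7) + f(19/7) + ...].
Sum ≈ -28.9796.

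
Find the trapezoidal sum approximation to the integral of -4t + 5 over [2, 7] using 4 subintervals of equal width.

-65

Δt = (7 − 2)/4 = 1.25.
f(2) = -3, f(3.25) = -8, f(4.5) = -13, f(5.75) = -18, f(7) = -23.
T_4 = (Δt/2)·[f(t_0) + 2f(t_1) + 2f(t_2) + 2f(t_3) + f(t_4)].
Sum = -65.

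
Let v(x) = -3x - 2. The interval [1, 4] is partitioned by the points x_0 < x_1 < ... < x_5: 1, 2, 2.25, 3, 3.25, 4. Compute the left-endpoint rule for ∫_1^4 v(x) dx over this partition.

Subinterval widths: 1, 0.25, 0.75, 0.25, 0.75.
Left endpoints: 1, 2, 2.25, 3, 3.25.
v(1) = -5, v(2) = -8, v(2.25) = -8.75, v(3) = -11, v(3.25) = -11.75.
Sum = Σ Δx_i · v(x_i).
Sum = -25.125.

-25.125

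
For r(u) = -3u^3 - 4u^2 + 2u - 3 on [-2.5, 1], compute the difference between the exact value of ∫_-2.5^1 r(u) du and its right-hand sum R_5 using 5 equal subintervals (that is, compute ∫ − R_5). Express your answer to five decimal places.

Exact integral: ∫_-2.5^1 r(u) du ≈ -9.3697917.
R_5 = -16.24.
Error ≈ -9.3697917 − (-16.24) ≈ 6.87021.

6.87021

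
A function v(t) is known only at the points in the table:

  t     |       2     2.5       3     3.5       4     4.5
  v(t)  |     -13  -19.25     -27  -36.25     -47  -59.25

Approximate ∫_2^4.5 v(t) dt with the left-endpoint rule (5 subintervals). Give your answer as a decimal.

-71.25

Δt = 0.5.
Sum = 0.5·[(-13) + (-19.25) + (-27) + (-36.25) + (-47)] = -71.25.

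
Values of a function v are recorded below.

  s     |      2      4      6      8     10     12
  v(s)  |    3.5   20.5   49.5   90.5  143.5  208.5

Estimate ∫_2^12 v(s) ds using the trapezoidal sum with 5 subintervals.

820

Δs = 2.
T_5 = (2/2)·[3.5 + 2·20.5 + 2·49.5 + 2·90.5 + 2·143.5 + 208.5] = 820.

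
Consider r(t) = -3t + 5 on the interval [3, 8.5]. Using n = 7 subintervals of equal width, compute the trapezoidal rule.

-67.375

Δt = (8.5 − 3)/7 = 11/14.
r(3) = -4, r(53/14) = -89/14, r(32/7) = -61/7, r(75/14) = -155/14, r(43/7) = -94/7, r(97/14) = -221/14, r(54/7) = -127/7, r(8.5) = -20.5.
T_7 = (Δt/2)·[r(t_0) + 2r(t_1) + ... + 2r(t_{6}) + r(t_7)].
Sum = -67.375.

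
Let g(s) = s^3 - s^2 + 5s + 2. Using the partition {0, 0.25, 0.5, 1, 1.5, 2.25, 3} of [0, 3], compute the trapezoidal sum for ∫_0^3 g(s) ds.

Subinterval widths: 0.25, 0.25, 0.5, 0.5, 0.75, 0.75.
g(0) = 2, g(0.25) = 3.203125, g(0.5) = 4.375, g(1) = 7, g(1.5) = 10.625, g(2.25) = 19.578125, g(3) = 35.
On each subinterval the trapezoid contributes (Δs_i/2)·[g(s_{i-1}) + g(s_i)].
Sum = 40.640625.

40.640625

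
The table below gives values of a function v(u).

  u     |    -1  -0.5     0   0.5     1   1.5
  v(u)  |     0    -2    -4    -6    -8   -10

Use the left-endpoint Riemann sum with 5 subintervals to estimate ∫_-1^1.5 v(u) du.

Δu = 0.5.
Sum = 0.5·[0 + (-2) + (-4) + (-6) + (-8)] = -10.

-10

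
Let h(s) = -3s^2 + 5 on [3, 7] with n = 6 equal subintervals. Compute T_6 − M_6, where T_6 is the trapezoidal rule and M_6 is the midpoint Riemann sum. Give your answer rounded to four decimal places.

-1.3333

T_6 ≈ -296.888889.
M_6 ≈ -295.555556.
T_6 − M_6 ≈ -1.3333.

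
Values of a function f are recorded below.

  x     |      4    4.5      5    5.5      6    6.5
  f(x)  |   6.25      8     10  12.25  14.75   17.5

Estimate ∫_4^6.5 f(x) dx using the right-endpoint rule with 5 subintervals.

Δx = 0.5.
Sum = 0.5·[8 + 10 + 12.25 + 14.75 + 17.5] = 31.25.

31.25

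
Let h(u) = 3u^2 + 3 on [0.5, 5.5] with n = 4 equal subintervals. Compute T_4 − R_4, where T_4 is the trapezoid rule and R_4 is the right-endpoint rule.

T_4 = 185.15625.
R_4 = 241.40625.
T_4 − R_4 = -56.25.

-56.25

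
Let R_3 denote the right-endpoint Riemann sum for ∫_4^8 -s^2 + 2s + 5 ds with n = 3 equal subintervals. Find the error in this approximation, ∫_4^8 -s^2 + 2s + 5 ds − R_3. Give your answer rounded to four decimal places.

Exact integral: ∫_4^8 f(s) ds ≈ -81.333333.
R_3 ≈ -109.185185.
Error ≈ -81.333333 − (-109.185185) ≈ 27.8519.

27.8519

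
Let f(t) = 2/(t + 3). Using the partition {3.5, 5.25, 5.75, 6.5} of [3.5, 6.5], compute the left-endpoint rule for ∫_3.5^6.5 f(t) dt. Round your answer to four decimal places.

0.8311

Subinterval widths: 1.75, 0.5, 0.75.
Left endpoints: 3.5, 5.25, 5.75.
f(3.5) = 4/13, f(5.25) = 8/33, f(5.75) = 8/35.
Sum = Σ Δt_i · f(t_i).
Sum ≈ 0.8311.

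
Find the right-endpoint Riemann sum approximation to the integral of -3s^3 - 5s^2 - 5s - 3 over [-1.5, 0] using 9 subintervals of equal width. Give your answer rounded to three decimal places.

Δs = (0 − (-1.5))/9 = 1/6.
Right endpoints: -4/3, -7/6, -1, -5/6, -2/3, -0.5, -1/3, -1/6, 0.
f(-4/3) = 17/9, f(-7/6) = 19/24, f(-1) = 0, f(-5/6) = -41/72, f(-2/3) = -1, f(-0.5) = -1.375, f(-1/3) = -16/9, f(-1/6) = -55/24, f(0) = -3.
Sum = Δs · [f(-4/3) + f(-7/6) + f(-1) + ...].
Sum ≈ -1.222.

-1.222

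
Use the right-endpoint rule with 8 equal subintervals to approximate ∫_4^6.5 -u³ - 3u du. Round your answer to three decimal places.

Δu = (6.5 − 4)/8 = 0.3125.
Right endpoints: 4.3125, 4.625, 4.9375, 5.25, 5.5625, 5.875, 6.1875, 6.5.
f(4.3125) = -381501/4096, f(4.625) = -57757/512, f(4.9375) = -553711/4096, f(5.25) = -160.453125, f(5.5625) = -773321/4096, f(5.875) = -112847/512, f(6.1875) = -1046331/4096, f(6.5) = -294.125.
Sum = Δu · [f(4.3125) + f(4.625) + f(4.9375) + ...].
Sum ≈ -456.364.

-456.364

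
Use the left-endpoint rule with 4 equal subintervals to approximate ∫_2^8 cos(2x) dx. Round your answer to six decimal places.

Δx = (8 − 2)/4 = 1.5.
Left endpoints: 2, 3.5, 5, 6.5.
f(2) ≈ -0.653644, f(3.5) ≈ 0.753902, f(5) ≈ -0.839072, f(6.5) ≈ 0.907447.
Sum = Δx · [f(2) + f(3.5) + f(5) + f(6.5)].
Sum ≈ 0.252951.

0.252951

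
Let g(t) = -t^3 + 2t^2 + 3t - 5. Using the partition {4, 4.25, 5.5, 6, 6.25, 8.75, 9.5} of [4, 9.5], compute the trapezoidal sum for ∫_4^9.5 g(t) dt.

-1419.140625

Subinterval widths: 0.25, 1.25, 0.5, 0.25, 2.5, 0.75.
g(4) = -25, g(4.25) = -32.890625, g(5.5) = -94.375, g(6) = -131, g(6.25) = -152.265625, g(8.75) = -495.546875, g(9.5) = -653.375.
On each subinterval the trapezoid contributes (Δt_i/2)·[g(t_{i-1}) + g(t_i)].
Sum = -1419.140625.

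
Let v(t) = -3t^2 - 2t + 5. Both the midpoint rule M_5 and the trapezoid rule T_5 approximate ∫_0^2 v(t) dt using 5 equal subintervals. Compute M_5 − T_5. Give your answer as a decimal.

0.24

M_5 = -1.92.
T_5 = -2.16.
M_5 − T_5 = 0.24.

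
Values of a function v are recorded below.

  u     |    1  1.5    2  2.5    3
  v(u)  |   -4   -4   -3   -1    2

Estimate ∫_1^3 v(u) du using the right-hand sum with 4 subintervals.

-3

Δu = 0.5.
Sum = 0.5·[(-4) + (-3) + (-1) + 2] = -3.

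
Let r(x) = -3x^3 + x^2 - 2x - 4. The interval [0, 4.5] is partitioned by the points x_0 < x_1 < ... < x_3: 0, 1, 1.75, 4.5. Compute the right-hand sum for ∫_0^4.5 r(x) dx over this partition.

-755.23046875

Subinterval widths: 1, 0.75, 2.75.
Right endpoints: 1, 1.75, 4.5.
r(1) = -8, r(1.75) = -20.515625, r(4.5) = -266.125.
Sum = Σ Δx_i · r(x_i).
Sum = -755.23046875.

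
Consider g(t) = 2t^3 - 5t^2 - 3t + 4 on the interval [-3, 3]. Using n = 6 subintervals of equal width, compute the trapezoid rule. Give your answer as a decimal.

-71

Δt = (3 − (-3))/6 = 1.
g(-3) = -86, g(-2) = -26, g(-1) = 0, g(0) = 4, g(1) = -2, g(2) = -6, g(3) = 4.
T_6 = (Δt/2)·[g(t_0) + 2g(t_1) + ... + 2g(t_{5}) + g(t_6)].
Sum = -71.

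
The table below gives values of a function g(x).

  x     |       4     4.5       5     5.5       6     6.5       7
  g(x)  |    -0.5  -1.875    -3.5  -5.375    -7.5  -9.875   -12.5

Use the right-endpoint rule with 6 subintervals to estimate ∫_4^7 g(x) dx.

-20.3125

Δx = 0.5.
Sum = 0.5·[(-1.875) + (-3.5) + (-5.375) + (-7.5) + (-9.875) + (-12.5)] = -20.3125.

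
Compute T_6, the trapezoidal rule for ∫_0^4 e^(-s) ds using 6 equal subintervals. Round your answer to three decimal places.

Δs = (4 − 0)/6 = 2/3.
f(0) ≈ 1.000, f(2/3) ≈ 0.513, f(4/3) ≈ 0.264, f(2) ≈ 0.135, f(8/3) ≈ 0.069, f(10/3) ≈ 0.036, f(4) ≈ 0.018.
T_6 = (Δs/2)·[f(s_0) + 2f(s_1) + ... + 2f(s_{5}) + f(s_6)].
Sum ≈ 1.018.

1.018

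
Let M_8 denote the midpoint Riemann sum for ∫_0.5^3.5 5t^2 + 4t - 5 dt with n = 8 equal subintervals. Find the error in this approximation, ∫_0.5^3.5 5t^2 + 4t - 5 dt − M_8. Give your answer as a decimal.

0.17578125

Exact integral: ∫_0.5^3.5 f(t) dt = 80.25.
M_8 = 80.07421875.
Error = 80.25 − 80.07421875 = 0.17578125.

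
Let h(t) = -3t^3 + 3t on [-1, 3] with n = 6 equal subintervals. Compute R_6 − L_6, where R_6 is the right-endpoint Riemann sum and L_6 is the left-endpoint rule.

-48

R_6 ≈ -74.6666667.
L_6 ≈ -26.6666667.
R_6 − L_6 = -48.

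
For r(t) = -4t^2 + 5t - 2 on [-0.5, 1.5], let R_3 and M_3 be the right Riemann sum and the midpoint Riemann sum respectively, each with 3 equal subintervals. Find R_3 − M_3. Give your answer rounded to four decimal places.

R_3 ≈ -3.592593.
M_3 ≈ -3.370370.
R_3 − M_3 ≈ -0.2222.

-0.2222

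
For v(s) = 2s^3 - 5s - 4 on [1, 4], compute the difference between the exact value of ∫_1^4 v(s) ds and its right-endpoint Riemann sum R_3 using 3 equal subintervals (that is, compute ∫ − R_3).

-63

Exact integral: ∫_1^4 v(s) ds = 78.
R_3 = 141.
Error = 78 − 141 = -63.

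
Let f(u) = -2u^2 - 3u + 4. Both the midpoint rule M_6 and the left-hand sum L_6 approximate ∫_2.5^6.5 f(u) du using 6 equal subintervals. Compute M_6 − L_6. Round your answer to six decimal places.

-27.111111

M_6 ≈ -210.37037037.
L_6 ≈ -183.25925926.
M_6 − L_6 ≈ -27.111111.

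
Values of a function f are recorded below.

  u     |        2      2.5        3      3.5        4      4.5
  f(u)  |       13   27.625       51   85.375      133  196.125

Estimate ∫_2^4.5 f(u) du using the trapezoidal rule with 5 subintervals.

Δu = 0.5.
T_5 = (0.5/2)·[13 + 2·27.625 + 2·51 + 2·85.375 + 2·133 + 196.125] = 200.78125.

200.78125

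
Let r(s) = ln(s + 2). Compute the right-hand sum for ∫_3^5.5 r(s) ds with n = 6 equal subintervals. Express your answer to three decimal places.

4.648

Δs = (5.5 − 3)/6 = 5/12.
Right endpoints: 41/12, 23/6, 4.25, 14/3, 61/12, 5.5.
r(41/12) ≈ 1.689, r(23/6) ≈ 1.764, r(4.25) ≈ 1.833, r(14/3) ≈ 1.897, r(61/12) ≈ 1.958, r(5.5) ≈ 2.015.
Sum = Δs · [r(41/12) + r(23/6) + r(4.25) + ...].
Sum ≈ 4.648.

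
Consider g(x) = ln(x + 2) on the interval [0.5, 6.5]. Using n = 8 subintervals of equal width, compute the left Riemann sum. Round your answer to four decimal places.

9.4277

Δx = (6.5 − 0.5)/8 = 0.75.
Left endpoints: 0.5, 1.25, 2, 2.75, 3.5, 4.25, 5, 5.75.
g(0.5) ≈ 0.9163, g(1.25) ≈ 1.1787, g(2) ≈ 1.3863, g(2.75) ≈ 1.5581, g(3.5) ≈ 1.7047, g(4.25) ≈ 1.8326, g(5) ≈ 1.9459, g(5.75) ≈ 2.0477.
Sum = Δx · [g(0.5) + g(1.25) + g(2) + ...].
Sum ≈ 9.4277.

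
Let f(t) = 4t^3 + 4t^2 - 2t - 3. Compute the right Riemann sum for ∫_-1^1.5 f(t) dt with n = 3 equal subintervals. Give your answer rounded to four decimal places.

Δt = (1.5 − (-1))/3 = 5/6.
Right endpoints: -1/6, 2/3, 1.5.
f(-1/6) = -139/54, f(2/3) = -37/27, f(1.5) = 16.5.
Sum = Δt · [f(-1/6) + f(2/3) + f(1.5)].
Sum ≈ 10.4630.

10.4630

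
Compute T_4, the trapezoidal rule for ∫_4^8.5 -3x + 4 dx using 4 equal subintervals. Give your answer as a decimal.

Δx = (8.5 − 4)/4 = 1.125.
f(4) = -8, f(5.125) = -11.375, f(6.25) = -14.75, f(7.375) = -18.125, f(8.5) = -21.5.
T_4 = (Δx/2)·[f(x_0) + 2f(x_1) + 2f(x_2) + 2f(x_3) + f(x_4)].
Sum = -66.375.

-66.375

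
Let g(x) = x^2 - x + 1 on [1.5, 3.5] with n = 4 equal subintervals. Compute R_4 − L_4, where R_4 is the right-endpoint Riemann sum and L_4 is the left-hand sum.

4

R_4 = 12.25.
L_4 = 8.25.
R_4 − L_4 = 4.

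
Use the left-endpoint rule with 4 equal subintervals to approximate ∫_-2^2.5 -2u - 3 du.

Δu = (2.5 − (-2))/4 = 1.125.
Left endpoints: -2, -0.875, 0.25, 1.375.
f(-2) = 1, f(-0.875) = -1.25, f(0.25) = -3.5, f(1.375) = -5.75.
Sum = Δu · [f(-2) + f(-0.875) + f(0.25) + f(1.375)].
Sum = -10.6875.

-10.6875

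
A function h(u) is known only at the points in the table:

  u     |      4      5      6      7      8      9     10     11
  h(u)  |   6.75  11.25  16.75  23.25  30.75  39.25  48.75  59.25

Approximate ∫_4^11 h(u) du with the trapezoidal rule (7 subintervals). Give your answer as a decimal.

Δu = 1.
T_7 = (1/2)·[6.75 + 2·11.25 + 2·16.75 + 2·23.25 + 2·30.75 + 2·39.25 + 2·48.75 + 59.25] = 203.

203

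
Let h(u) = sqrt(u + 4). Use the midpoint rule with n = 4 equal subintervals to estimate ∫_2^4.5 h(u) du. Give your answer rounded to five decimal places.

Δu = (4.5 − 2)/4 = 0.625.
Midpoints: 2.3125, 2.9375, 3.5625, 4.1875.
h(2.3125) ≈ 2.51247, h(2.9375) ≈ 2.63391, h(3.5625) ≈ 2.75000, h(4.1875) ≈ 2.86138.
Sum = Δu · [h(2.3125) + h(2.9375) + h(3.5625) + h(4.1875)].
Sum ≈ 6.72360.

6.72360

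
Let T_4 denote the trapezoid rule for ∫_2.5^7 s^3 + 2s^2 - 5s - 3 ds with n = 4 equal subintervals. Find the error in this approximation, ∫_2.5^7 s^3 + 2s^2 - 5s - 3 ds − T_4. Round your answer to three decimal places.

-15.425

Exact integral: ∫_2.5^7 f(s) ds = 688.359375.
T_4 ≈ 703.78418.
Error ≈ 688.359375 − 703.78418 ≈ -15.425.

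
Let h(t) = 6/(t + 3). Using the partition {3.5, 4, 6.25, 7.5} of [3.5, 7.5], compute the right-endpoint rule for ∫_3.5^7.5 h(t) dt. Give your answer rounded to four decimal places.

Subinterval widths: 0.5, 2.25, 1.25.
Right endpoints: 4, 6.25, 7.5.
h(4) = 6/7, h(6.25) = 24/37, h(7.5) = 4/7.
Sum = Σ Δt_i · h(t_i).
Sum ≈ 2.6023.

2.6023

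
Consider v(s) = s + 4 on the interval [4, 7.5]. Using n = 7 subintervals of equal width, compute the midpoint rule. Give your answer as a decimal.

34.125

Δs = (7.5 − 4)/7 = 0.5.
Midpoints: 4.25, 4.75, 5.25, 5.75, 6.25, 6.75, 7.25.
v(4.25) = 8.25, v(4.75) = 8.75, v(5.25) = 9.25, v(5.75) = 9.75, v(6.25) = 10.25, v(6.75) = 10.75, v(7.25) = 11.25.
Sum = Δs · [v(4.25) + v(4.75) + v(5.25) + ...].
Sum = 34.125.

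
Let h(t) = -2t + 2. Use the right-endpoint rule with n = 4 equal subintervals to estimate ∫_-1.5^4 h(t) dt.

-10.3125

Δt = (4 − (-1.5))/4 = 1.375.
Right endpoints: -0.125, 1.25, 2.625, 4.
h(-0.125) = 2.25, h(1.25) = -0.5, h(2.625) = -3.25, h(4) = -6.
Sum = Δt · [h(-0.125) + h(1.25) + h(2.625) + h(4)].
Sum = -10.3125.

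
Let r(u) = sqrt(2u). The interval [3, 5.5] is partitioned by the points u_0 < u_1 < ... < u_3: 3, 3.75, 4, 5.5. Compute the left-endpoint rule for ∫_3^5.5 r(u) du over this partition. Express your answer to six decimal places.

Subinterval widths: 0.75, 0.25, 1.5.
Left endpoints: 3, 3.75, 4.
r(3) ≈ 2.449490, r(3.75) ≈ 2.738613, r(4) ≈ 2.828427.
Sum = Σ Δu_i · r(u_i).
Sum ≈ 6.764411.

6.764411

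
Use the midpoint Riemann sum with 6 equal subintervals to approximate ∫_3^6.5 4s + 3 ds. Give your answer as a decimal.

77

Δs = (6.5 − 3)/6 = 7/12.
Midpoints: 79/24, 3.875, 107/24, 121/24, 5.625, 149/24.
f(79/24) = 97/6, f(3.875) = 18.5, f(107/24) = 125/6, f(121/24) = 139/6, f(5.625) = 25.5, f(149/24) = 167/6.
Sum = Δs · [f(79/24) + f(3.875) + f(107/24) + ...].
Sum = 77.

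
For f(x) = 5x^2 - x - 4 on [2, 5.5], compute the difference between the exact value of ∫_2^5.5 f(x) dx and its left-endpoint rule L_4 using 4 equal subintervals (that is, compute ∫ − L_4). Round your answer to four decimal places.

Exact integral: ∫_2^5.5 f(x) dx ≈ 236.833333.
L_4 = 183.17578125.
Error ≈ 236.833333 − 183.17578125 ≈ 53.6576.

53.6576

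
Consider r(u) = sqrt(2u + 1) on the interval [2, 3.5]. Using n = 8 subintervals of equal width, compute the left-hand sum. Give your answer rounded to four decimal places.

Δu = (3.5 − 2)/8 = 0.1875.
Left endpoints: 2, 2.1875, 2.375, 2.5625, 2.75, 2.9375, 3.125, 3.3125.
r(2) ≈ 2.2361, r(2.1875) ≈ 2.3184, r(2.375) ≈ 2.3979, r(2.5625) ≈ 2.4749, r(2.75) ≈ 2.5495, r(2.9375) ≈ 2.6220, r(3.125) ≈ 2.6926, r(3.3125) ≈ 2.7613.
Sum = Δu · [r(2) + r(2.1875) + r(2.375) + ...].
Sum ≈ 3.7599.

3.7599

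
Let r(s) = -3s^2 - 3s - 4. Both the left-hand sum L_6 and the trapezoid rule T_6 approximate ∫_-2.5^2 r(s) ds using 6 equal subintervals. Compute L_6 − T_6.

L_6 = -36.984375.
T_6 = -39.515625.
L_6 − T_6 = 2.53125.

2.53125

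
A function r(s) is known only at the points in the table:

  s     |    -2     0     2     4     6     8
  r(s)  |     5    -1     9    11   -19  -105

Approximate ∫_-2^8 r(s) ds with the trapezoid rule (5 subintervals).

Δs = 2.
T_5 = (2/2)·[5 + 2·(-1) + 2·9 + 2·11 + 2·(-19) + (-105)] = -100.

-100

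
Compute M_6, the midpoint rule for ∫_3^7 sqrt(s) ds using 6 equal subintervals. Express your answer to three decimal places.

8.885

Δs = (7 − 3)/6 = 2/3.
Midpoints: 10/3, 4, 14/3, 16/3, 6, 20/3.
f(10/3) ≈ 1.826, f(4) ≈ 2.000, f(14/3) ≈ 2.160, f(16/3) ≈ 2.309, f(6) ≈ 2.449, f(20/3) ≈ 2.582.
Sum = Δs · [f(10/3) + f(4) + f(14/3) + ...].
Sum ≈ 8.885.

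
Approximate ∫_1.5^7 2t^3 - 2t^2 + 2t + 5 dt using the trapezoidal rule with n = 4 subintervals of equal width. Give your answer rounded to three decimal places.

Δt = (7 − 1.5)/4 = 1.375.
f(1.5) = 10.25, f(2.875) = 41.74609375, f(4.25) = 130.90625, f(5.625) = 308.92578125, f(7) = 607.
T_4 = (Δt/2)·[f(t_0) + 2f(t_1) + 2f(t_2) + 2f(t_3) + f(t_4)].
Sum ≈ 1086.529.

1086.529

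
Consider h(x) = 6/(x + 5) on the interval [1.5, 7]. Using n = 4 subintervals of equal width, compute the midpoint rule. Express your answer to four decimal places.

Δx = (7 − 1.5)/4 = 1.375.
Midpoints: 2.1875, 3.5625, 4.9375, 6.3125.
h(2.1875) = 96/115, h(3.5625) = 96/137, h(4.9375) = 32/53, h(6.3125) = 96/181.
Sum = Δx · [h(2.1875) + h(3.5625) + h(4.9375) + h(6.3125)].
Sum ≈ 3.6708.

3.6708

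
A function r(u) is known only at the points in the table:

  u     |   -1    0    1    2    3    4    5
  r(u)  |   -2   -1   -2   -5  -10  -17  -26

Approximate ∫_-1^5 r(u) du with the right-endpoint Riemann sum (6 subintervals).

-61

Δu = 1.
Sum = 1·[(-1) + (-2) + (-5) + (-10) + (-17) + (-26)] = -61.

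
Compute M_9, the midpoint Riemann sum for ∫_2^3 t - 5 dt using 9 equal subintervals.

Δt = (3 − 2)/9 = 1/9.
Midpoints: 37/18, 13/6, 41/18, 43/18, 2.5, 47/18, 49/18, 17/6, 53/18.
f(37/18) = -53/18, f(13/6) = -17/6, f(41/18) = -49/18, f(43/18) = -47/18, f(2.5) = -2.5, f(47/18) = -43/18, f(49/18) = -41/18, f(17/6) = -13/6, f(53/18) = -37/18.
Sum = Δt · [f(37/18) + f(13/6) + f(41/18) + ...].
Sum = -2.5.

-2.5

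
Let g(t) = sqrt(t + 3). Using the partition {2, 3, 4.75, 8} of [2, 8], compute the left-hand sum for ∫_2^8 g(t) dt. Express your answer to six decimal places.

15.570292

Subinterval widths: 1, 1.75, 3.25.
Left endpoints: 2, 3, 4.75.
g(2) ≈ 2.236068, g(3) ≈ 2.449490, g(4.75) ≈ 2.783882.
Sum = Σ Δt_i · g(t_i).
Sum ≈ 15.570292.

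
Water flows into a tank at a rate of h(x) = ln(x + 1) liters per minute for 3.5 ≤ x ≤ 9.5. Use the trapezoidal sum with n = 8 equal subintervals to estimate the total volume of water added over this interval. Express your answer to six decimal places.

Δx = (9.5 − 3.5)/8 = 0.75.
h(3.5) ≈ 1.504077, h(4.25) ≈ 1.658228, h(5) ≈ 1.791759, h(5.75) ≈ 1.909543, h(6.5) ≈ 2.014903, h(7.25) ≈ 2.110213, h(8) ≈ 2.197225, h(8.75) ≈ 2.277267, h(9.5) ≈ 2.351375.
T_8 = (Δx/2)·[h(x_0) + 2h(x_1) + ... + 2h(x_{7}) + h(x_8)].
Sum ≈ 11.915148.

11.915148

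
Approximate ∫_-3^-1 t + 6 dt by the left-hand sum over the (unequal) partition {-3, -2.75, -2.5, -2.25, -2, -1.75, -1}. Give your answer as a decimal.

Subinterval widths: 0.25, 0.25, 0.25, 0.25, 0.25, 0.75.
Left endpoints: -3, -2.75, -2.5, -2.25, -2, -1.75.
f(-3) = 3, f(-2.75) = 3.25, f(-2.5) = 3.5, f(-2.25) = 3.75, f(-2) = 4, f(-1.75) = 4.25.
Sum = Σ Δt_i · f(t_i).
Sum = 7.5625.

7.5625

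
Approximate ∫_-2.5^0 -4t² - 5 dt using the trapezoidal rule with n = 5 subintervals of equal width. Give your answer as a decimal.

Δt = (0 − (-2.5))/5 = 0.5.
f(-2.5) = -30, f(-2) = -21, f(-1.5) = -14, f(-1) = -9, f(-0.5) = -6, f(0) = -5.
T_5 = (Δt/2)·[f(t_0) + 2f(t_1) + ... + 2f(t_{4}) + f(t_5)].
Sum = -33.75.

-33.75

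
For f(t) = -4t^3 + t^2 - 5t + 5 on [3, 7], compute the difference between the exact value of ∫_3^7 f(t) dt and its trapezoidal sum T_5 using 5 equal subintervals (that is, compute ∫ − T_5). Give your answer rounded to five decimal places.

25.17333

Exact integral: ∫_3^7 f(t) dt ≈ -2294.6666667.
T_5 = -2319.84.
Error ≈ -2294.6666667 − (-2319.84) ≈ 25.17333.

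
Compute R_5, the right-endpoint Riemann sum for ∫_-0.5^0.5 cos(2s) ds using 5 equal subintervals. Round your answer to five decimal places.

Δs = (0.5 − (-0.5))/5 = 0.2.
Right endpoints: -0.3, -0.1, 0.1, 0.3, 0.5.
f(-0.3) ≈ 0.82534, f(-0.1) ≈ 0.98007, f(0.1) ≈ 0.98007, f(0.3) ≈ 0.82534, f(0.5) ≈ 0.54030.
Sum = Δs · [f(-0.3) + f(-0.1) + f(0.1) + f(0.3) + f(0.5)].
Sum ≈ 0.83022.

0.83022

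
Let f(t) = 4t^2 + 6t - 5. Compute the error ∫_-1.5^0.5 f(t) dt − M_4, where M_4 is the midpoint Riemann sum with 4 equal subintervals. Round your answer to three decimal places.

0.167

Exact integral: ∫_-1.5^0.5 f(t) dt ≈ -11.33333.
M_4 = -11.5.
Error ≈ -11.33333 − (-11.5) ≈ 0.167.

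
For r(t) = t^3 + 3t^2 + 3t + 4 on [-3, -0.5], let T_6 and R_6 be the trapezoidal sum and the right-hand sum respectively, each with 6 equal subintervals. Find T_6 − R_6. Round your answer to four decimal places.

-1.6927

T_6 ≈ 3.352865.
R_6 ≈ 5.045573.
T_6 − R_6 ≈ -1.6927.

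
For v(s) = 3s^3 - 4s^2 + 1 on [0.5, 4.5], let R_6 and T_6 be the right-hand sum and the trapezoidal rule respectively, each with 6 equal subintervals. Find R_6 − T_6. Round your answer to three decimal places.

64.333

R_6 ≈ 259.98148.
T_6 ≈ 195.64815.
R_6 − T_6 ≈ 64.333.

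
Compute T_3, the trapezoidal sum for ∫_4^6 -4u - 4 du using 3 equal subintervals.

-48

Δu = (6 − 4)/3 = 2/3.
f(4) = -20, f(14/3) = -68/3, f(16/3) = -76/3, f(6) = -28.
T_3 = (Δu/2)·[f(u_0) + 2f(u_1) + 2f(u_2) + f(u_3)].
Sum = -48.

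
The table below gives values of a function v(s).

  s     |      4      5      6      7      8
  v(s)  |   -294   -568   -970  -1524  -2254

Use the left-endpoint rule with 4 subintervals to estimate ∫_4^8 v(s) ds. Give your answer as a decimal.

-3356

Δs = 1.
Sum = 1·[(-294) + (-568) + (-970) + (-1524)] = -3356.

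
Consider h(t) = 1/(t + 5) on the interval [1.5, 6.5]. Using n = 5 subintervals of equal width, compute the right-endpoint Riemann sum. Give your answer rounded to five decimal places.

Δt = (6.5 − 1.5)/5 = 1.
Right endpoints: 2.5, 3.5, 4.5, 5.5, 6.5.
h(2.5) = 2/15, h(3.5) = 2/17, h(4.5) = 2/19, h(5.5) = 2/21, h(6.5) = 2/23.
Sum = Δt · [h(2.5) + h(3.5) + h(4.5) + h(5.5) + h(6.5)].
Sum ≈ 0.53844.

0.53844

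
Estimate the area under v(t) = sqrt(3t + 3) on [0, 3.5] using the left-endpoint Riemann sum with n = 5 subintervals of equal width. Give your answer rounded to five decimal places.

Δt = (3.5 − 0)/5 = 0.7.
Left endpoints: 0, 0.7, 1.4, 2.1, 2.8.
v(0) ≈ 1.73205, v(0.7) ≈ 2.25832, v(1.4) ≈ 2.68328, v(2.1) ≈ 3.04959, v(2.8) ≈ 3.37639.
Sum = Δt · [v(0) + v(0.7) + v(1.4) + v(2.1) + v(2.8)].
Sum ≈ 9.16974.

9.16974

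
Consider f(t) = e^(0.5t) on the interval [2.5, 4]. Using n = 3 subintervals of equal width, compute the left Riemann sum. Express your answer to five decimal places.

6.86332

Δt = (4 − 2.5)/3 = 0.5.
Left endpoints: 2.5, 3, 3.5.
f(2.5) ≈ 3.49034, f(3) ≈ 4.48169, f(3.5) ≈ 5.75460.
Sum = Δt · [f(2.5) + f(3) + f(3.5)].
Sum ≈ 6.86332.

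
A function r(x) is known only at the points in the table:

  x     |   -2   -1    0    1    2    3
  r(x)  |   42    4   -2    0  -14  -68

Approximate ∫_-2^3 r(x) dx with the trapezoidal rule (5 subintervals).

-25

Δx = 1.
T_5 = (1/2)·[42 + 2·4 + 2·(-2) + 2·0 + 2·(-14) + (-68)] = -25.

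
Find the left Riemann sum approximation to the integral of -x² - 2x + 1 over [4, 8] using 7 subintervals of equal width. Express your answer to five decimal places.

Δx = (8 − 4)/7 = 4/7.
Left endpoints: 4, 32/7, 36/7, 40/7, 44/7, 48/7, 52/7.
f(4) = -23, f(32/7) = -1423/49, f(36/7) = -1751/49, f(40/7) = -2111/49, f(44/7) = -2503/49, f(48/7) = -2927/49, f(52/7) = -3383/49.
Sum = Δx · [f(4) + f(32/7) + f(36/7) + ...].
Sum ≈ -177.55102.

-177.55102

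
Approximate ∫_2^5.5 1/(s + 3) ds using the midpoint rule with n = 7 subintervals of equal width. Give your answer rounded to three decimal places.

0.530

Δs = (5.5 − 2)/7 = 0.5.
Midpoints: 2.25, 2.75, 3.25, 3.75, 4.25, 4.75, 5.25.
f(2.25) = 4/21, f(2.75) = 4/23, f(3.25) = 0.16, f(3.75) = 4/27, f(4.25) = 4/29, f(4.75) = 4/31, f(5.25) = 4/33.
Sum = Δs · [f(2.25) + f(2.75) + f(3.25) + ...].
Sum ≈ 0.530.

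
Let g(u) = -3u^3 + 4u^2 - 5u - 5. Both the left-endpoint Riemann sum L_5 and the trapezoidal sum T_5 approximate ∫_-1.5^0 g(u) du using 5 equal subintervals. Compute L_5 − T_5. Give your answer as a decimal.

L_5 = 10.6575.
T_5 = 6.66375.
L_5 − T_5 = 3.99375.

3.99375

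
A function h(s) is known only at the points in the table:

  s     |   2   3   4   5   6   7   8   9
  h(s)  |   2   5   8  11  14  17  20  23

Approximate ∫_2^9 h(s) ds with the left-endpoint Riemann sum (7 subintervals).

Δs = 1.
Sum = 1·[2 + 5 + 8 + 11 + 14 + 17 + 20] = 77.

77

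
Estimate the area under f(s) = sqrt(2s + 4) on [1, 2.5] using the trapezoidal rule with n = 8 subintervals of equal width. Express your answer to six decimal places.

Δs = (2.5 − 1)/8 = 0.1875.
f(1) ≈ 2.449490, f(1.1875) ≈ 2.524876, f(1.375) ≈ 2.598076, f(1.5625) ≈ 2.669270, f(1.75) ≈ 2.738613, f(1.9375) ≈ 2.806243, f(2.125) ≈ 2.872281, f(2.3125) ≈ 2.936835, f(2.5) ≈ 3.000000.
T_8 = (Δs/2)·[f(s_0) + 2f(s_1) + ... + 2f(s_{7}) + f(s_8)].
Sum ≈ 4.100801.

4.100801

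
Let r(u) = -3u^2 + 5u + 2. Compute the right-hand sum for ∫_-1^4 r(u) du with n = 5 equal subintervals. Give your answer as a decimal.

Δu = (4 − (-1))/5 = 1.
Right endpoints: 0, 1, 2, 3, 4.
r(0) = 2, r(1) = 4, r(2) = 0, r(3) = -10, r(4) = -26.
Sum = Δu · [r(0) + r(1) + r(2) + r(3) + r(4)].
Sum = -30.

-30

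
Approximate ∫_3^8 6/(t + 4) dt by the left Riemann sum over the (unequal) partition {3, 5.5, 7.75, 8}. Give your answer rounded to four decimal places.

3.6916

Subinterval widths: 2.5, 2.25, 0.25.
Left endpoints: 3, 5.5, 7.75.
f(3) = 6/7, f(5.5) = 12/19, f(7.75) = 24/47.
Sum = Σ Δt_i · f(t_i).
Sum ≈ 3.6916.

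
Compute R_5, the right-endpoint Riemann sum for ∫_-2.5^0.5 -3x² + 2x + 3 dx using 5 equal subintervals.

-6.09

Δx = (0.5 − (-2.5))/5 = 0.6.
Right endpoints: -1.9, -1.3, -0.7, -0.1, 0.5.
f(-1.9) = -11.63, f(-1.3) = -4.67, f(-0.7) = 0.13, f(-0.1) = 2.77, f(0.5) = 3.25.
Sum = Δx · [f(-1.9) + f(-1.3) + f(-0.7) + f(-0.1) + f(0.5)].
Sum = -6.09.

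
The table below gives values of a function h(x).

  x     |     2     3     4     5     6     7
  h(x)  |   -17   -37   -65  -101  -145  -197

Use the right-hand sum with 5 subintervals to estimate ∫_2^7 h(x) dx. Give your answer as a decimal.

-545

Δx = 1.
Sum = 1·[(-37) + (-65) + (-101) + (-145) + (-197)] = -545.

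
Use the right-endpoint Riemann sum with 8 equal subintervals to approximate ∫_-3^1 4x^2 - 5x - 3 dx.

Δx = (1 − (-3))/8 = 0.5.
Right endpoints: -2.5, -2, -1.5, -1, -0.5, 0, 0.5, 1.
f(-2.5) = 34.5, f(-2) = 23, f(-1.5) = 13.5, f(-1) = 6, f(-0.5) = 0.5, f(0) = -3, f(0.5) = -4.5, f(1) = -4.
Sum = Δx · [f(-2.5) + f(-2) + f(-1.5) + ...].
Sum = 33.

33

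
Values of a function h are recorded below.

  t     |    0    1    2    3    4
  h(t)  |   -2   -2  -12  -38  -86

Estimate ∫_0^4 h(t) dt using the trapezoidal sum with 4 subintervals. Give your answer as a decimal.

Δt = 1.
T_4 = (1/2)·[(-2) + 2·(-2) + 2·(-12) + 2·(-38) + (-86)] = -96.

-96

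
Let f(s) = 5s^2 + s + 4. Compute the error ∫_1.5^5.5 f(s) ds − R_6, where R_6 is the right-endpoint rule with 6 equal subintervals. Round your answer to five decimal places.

-49.48148

Exact integral: ∫_1.5^5.5 f(s) ds ≈ 301.6666667.
R_6 ≈ 351.1481481.
Error ≈ 301.6666667 − 351.1481481 ≈ -49.48148.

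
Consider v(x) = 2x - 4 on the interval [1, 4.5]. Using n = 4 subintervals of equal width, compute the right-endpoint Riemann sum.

8.3125

Δx = (4.5 − 1)/4 = 0.875.
Right endpoints: 1.875, 2.75, 3.625, 4.5.
v(1.875) = -0.25, v(2.75) = 1.5, v(3.625) = 3.25, v(4.5) = 5.
Sum = Δx · [v(1.875) + v(2.75) + v(3.625) + v(4.5)].
Sum = 8.3125.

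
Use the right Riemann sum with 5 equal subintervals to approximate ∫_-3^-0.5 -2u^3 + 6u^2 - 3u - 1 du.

78.125

Δu = (-0.5 − (-3))/5 = 0.5.
Right endpoints: -2.5, -2, -1.5, -1, -0.5.
f(-2.5) = 75.25, f(-2) = 45, f(-1.5) = 23.75, f(-1) = 10, f(-0.5) = 2.25.
Sum = Δu · [f(-2.5) + f(-2) + f(-1.5) + f(-1) + f(-0.5)].
Sum = 78.125.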